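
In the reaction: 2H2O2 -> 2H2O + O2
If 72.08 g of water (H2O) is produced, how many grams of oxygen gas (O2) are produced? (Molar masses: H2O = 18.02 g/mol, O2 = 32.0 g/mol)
Moles of H2O = 72.08 g ÷ 18.02 g/mol = 4 mol
Mole ratio: 1 mol O2 / 2 mol H2O
Moles of O2 = 4 × (1/2) = 2 mol
Mass of O2 = 2 mol × 32.0 g/mol = 64 g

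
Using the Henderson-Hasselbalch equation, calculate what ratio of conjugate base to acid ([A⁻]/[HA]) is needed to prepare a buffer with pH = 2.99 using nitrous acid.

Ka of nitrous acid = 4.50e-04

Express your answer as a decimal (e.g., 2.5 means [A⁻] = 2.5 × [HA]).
[A⁻]/[HA] = 0.440

pKa = −log(4.50e-04) = 3.3468. pH = pKa + log([A⁻]/[HA]). 2.99 = 3.3468 + log(ratio). log(ratio) = 2.99 − 3.3468 = -0.3568. ratio = 10^(-0.3568) = 0.440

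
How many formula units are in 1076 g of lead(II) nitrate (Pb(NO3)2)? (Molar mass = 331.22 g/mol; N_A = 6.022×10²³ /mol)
Moles = 1076 g ÷ 331.22 g/mol = 3.2486 mol
Formula units = 3.2486 mol × 6.022×10²³ /mol = 1.956e+24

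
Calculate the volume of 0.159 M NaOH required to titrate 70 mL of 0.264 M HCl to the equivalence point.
V_{base} = 116.2 mL

At equivalence: moles acid = moles base.
moles HCl = 0.264 M × 0.07 L = 0.01848 mol
V_NaOH = 0.01848 mol ÷ 0.159 M = 0.1162 L = 116.2 mL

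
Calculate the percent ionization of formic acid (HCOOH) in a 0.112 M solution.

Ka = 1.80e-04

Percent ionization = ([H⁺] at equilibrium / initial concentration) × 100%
Percent ionization = 3.93%

Let x = [H⁺]. Ka = x²/(C - x) ⇒ x² + (1.80e-04)x - (1.80e-04)(0.112) = 0. x = 4.4009e-03. Percent = (4.4009e-03/0.112) × 100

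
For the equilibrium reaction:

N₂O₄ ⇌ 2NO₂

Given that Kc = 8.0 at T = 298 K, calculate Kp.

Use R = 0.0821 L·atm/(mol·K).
K_p = 195.7264

Δn = (moles gaseous products) − (moles gaseous reactants) = 1
T = 298 K; RT = 0.0821 × 298 = 24.4658
Kp = Kc·(RT)^Δn = 8.0 × (24.4658)^1 = 8.0 × 24.4658 = 195.7264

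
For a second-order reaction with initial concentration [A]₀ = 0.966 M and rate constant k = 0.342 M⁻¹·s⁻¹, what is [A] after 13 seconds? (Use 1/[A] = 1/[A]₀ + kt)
0.1824 M

1/[A] = 1/[A]₀ + k·t = 1/0.966 + (0.342)·(13) = 1.0352 + 4.4460 = 5.4812
[A] = 1/5.4812 = 0.1824 M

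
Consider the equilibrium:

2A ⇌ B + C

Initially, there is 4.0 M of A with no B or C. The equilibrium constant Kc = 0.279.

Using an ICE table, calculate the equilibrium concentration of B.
[B] = 1.027 M

ICE: [A] = 4.0 − 2x, [B] = [C] = x.
Kc = x²/(4.0 − 2x)² = 0.279 ⇒ √Kc = x/(4.0 − 2x).
x = √0.279·4.0/(1 + 2√0.279) = 0.5282·4.0/2.0564 = 1.0274.
[B] = x = 1.027 M.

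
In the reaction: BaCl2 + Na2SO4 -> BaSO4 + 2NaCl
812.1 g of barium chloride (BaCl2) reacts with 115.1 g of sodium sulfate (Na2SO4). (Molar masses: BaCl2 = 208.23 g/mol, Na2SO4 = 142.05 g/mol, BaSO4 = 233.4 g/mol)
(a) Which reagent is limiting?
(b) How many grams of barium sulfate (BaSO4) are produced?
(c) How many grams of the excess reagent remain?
(a) Na2SO4, (b) 189.1 g, (c) 643.4 g

Moles of BaCl2 = 812.1 g ÷ 208.23 g/mol = 3.90001 mol
Moles of Na2SO4 = 115.1 g ÷ 142.05 g/mol = 0.810278 mol
Moles ÷ coefficient: BaCl2: 3.90001/1 = 3.9, Na2SO4: 0.810278/1 = 0.8103
(a) Na2SO4 has the smaller value, so Na2SO4 is the limiting reagent.
(b) Moles of BaSO4 = 0.810278 mol Na2SO4 × (1/1) = 0.810278 mol; mass = 0.810278 mol × 233.4 g/mol = 189.1 g
(c) BaCl2 consumed = 0.810278 × (1/1) = 0.810278 mol; remaining = 3.90001 − 0.810278 = 3.08974 mol; mass = 3.08974 mol × 208.23 g/mol = 643.4 g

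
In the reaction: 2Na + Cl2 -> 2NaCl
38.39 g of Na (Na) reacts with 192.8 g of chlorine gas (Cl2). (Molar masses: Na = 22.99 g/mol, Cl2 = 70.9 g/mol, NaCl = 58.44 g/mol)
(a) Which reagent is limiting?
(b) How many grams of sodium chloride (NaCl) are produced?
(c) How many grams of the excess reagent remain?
(a) Na, (b) 97.59 g, (c) 133.6 g

Moles of Na = 38.39 g ÷ 22.99 g/mol = 1.66986 mol
Moles of Cl2 = 192.8 g ÷ 70.9 g/mol = 2.71932 mol
Moles ÷ coefficient: Na: 1.66986/2 = 0.8349, Cl2: 2.71932/1 = 2.719
(a) Na has the smaller value, so Na is the limiting reagent.
(b) Moles of NaCl = 1.66986 mol Na × (2/2) = 1.66986 mol; mass = 1.66986 mol × 58.44 g/mol = 97.59 g
(c) Cl2 consumed = 1.66986 × (1/2) = 0.834928 mol; remaining = 2.71932 − 0.834928 = 1.88439 mol; mass = 1.88439 mol × 70.9 g/mol = 133.6 g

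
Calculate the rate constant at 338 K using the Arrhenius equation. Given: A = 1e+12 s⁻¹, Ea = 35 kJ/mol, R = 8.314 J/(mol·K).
3.90e+06 s⁻¹

k = A·exp(-Ea/(R·T)) = 1e+12·exp(-35000/(8.314·338)) = 1e+12·exp(-12.4549) = 1e+12·3.8985e-06 = 3.90e+06 s⁻¹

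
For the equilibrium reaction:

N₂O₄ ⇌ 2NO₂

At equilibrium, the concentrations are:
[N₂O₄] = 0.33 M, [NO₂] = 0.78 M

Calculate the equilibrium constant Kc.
K_c = 1.8436

Kc = ([NO₂]^2) / ([N₂O₄])
   = ((0.78)^2) / ((0.33))
   = 0.6084 / 0.33 = 1.8436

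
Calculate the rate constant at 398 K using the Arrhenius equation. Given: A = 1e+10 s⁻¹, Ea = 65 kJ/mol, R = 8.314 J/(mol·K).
2.94e+01 s⁻¹

k = A·exp(-Ea/(R·T)) = 1e+10·exp(-65000/(8.314·398)) = 1e+10·exp(-19.6436) = 1e+10·2.9438e-09 = 2.94e+01 s⁻¹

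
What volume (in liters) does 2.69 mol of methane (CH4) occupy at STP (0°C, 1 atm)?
At STP, 1 mol of gas occupies 22.4 L
Volume = 2.69 mol × 22.4 L/mol = 60.26 L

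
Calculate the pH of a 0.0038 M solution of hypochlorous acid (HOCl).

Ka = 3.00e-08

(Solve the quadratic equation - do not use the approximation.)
pH = 4.97

x² + Ka×x - Ka×C = 0. Using quadratic formula: [H⁺] = 1.0662e-05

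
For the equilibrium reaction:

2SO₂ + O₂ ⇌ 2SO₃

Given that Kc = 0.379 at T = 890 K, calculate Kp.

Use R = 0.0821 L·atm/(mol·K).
K_p = 0.0052

Δn = (moles gaseous products) − (moles gaseous reactants) = -1
T = 890 K; RT = 0.0821 × 890 = 73.069
Kp = Kc·(RT)^Δn = 0.379 × (73.069)^-1 = 0.379 × 0.0136857 = 0.0052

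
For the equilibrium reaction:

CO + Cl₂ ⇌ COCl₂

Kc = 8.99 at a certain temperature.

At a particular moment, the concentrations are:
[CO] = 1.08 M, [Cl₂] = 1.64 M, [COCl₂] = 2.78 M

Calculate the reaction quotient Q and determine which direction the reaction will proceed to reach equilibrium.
Q = 1.570, Q < K, reaction proceeds forward (toward products)

Q = ([COCl₂]) / ([CO] × [Cl₂])
  = ((2.78)) / ((1.08)·(1.64)) = 2.78/1.7712 = 1.57
Since Q = 1.57 < Kc = 8.99, the reaction proceeds forward (toward products) to reach equilibrium.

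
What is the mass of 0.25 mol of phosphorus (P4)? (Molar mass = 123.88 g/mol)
Mass = 0.25 mol × 123.88 g/mol = 30.97 g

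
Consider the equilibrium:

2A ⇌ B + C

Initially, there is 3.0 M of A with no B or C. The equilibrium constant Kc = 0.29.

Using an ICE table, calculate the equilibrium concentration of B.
[B] = 0.778 M

ICE: [A] = 3.0 − 2x, [B] = [C] = x.
Kc = x²/(3.0 − 2x)² = 0.29 ⇒ √Kc = x/(3.0 − 2x).
x = √0.29·3.0/(1 + 2√0.29) = 0.53852·3.0/2.077 = 0.77782.
[B] = x = 0.778 M.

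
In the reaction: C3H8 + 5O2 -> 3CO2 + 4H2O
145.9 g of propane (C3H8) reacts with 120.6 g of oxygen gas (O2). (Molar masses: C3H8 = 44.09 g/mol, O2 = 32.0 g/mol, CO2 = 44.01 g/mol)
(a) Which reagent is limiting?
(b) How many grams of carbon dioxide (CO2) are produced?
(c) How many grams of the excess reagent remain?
(a) O2, (b) 99.52 g, (c) 112.7 g

Moles of C3H8 = 145.9 g ÷ 44.09 g/mol = 3.30914 mol
Moles of O2 = 120.6 g ÷ 32.0 g/mol = 3.76875 mol
Moles ÷ coefficient: C3H8: 3.30914/1 = 3.309, O2: 3.76875/5 = 0.7537
(a) O2 has the smaller value, so O2 is the limiting reagent.
(b) Moles of CO2 = 3.76875 mol O2 × (3/5) = 2.26125 mol; mass = 2.26125 mol × 44.01 g/mol = 99.52 g
(c) C3H8 consumed = 3.76875 × (1/5) = 0.75375 mol; remaining = 3.30914 − 0.75375 = 2.55539 mol; mass = 2.55539 mol × 44.09 g/mol = 112.7 g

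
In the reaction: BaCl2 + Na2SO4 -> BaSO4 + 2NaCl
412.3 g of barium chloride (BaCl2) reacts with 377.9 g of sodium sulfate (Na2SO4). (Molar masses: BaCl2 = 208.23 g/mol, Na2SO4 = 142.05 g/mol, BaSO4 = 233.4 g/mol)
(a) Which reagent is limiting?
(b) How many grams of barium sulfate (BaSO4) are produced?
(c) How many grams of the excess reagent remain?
(a) BaCl2, (b) 462.1 g, (c) 96.64 g

Moles of BaCl2 = 412.3 g ÷ 208.23 g/mol = 1.98002 mol
Moles of Na2SO4 = 377.9 g ÷ 142.05 g/mol = 2.66033 mol
Moles ÷ coefficient: BaCl2: 1.98002/1 = 1.98, Na2SO4: 2.66033/1 = 2.66
(a) BaCl2 has the smaller value, so BaCl2 is the limiting reagent.
(b) Moles of BaSO4 = 1.98002 mol BaCl2 × (1/1) = 1.98002 mol; mass = 1.98002 mol × 233.4 g/mol = 462.1 g
(c) Na2SO4 consumed = 1.98002 × (1/1) = 1.98002 mol; remaining = 2.66033 − 1.98002 = 0.680309 mol; mass = 0.680309 mol × 142.05 g/mol = 96.64 g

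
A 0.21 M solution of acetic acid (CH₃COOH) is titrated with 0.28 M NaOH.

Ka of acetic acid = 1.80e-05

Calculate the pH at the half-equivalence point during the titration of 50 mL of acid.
pH = pKa = 4.74

At the half-equivalence point, [HA] = [A⁻], so by Henderson–Hasselbalch pH = pKa + log(1) = pKa.
pKa = −log(1.80e-05) = 4.74.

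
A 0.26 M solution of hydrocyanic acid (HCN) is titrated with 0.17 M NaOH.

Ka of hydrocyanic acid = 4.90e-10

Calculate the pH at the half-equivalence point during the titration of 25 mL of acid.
pH = pKa = 9.31

At the half-equivalence point, [HA] = [A⁻], so by Henderson–Hasselbalch pH = pKa + log(1) = pKa.
pKa = −log(4.90e-10) = 9.31.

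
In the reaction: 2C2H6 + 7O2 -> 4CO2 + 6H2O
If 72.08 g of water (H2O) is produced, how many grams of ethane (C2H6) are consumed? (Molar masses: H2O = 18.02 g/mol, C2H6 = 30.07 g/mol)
Moles of H2O = 72.08 g ÷ 18.02 g/mol = 4 mol
Mole ratio: 2 mol C2H6 / 6 mol H2O
Moles of C2H6 = 4 × (2/6) = 1.33333 mol
Mass of C2H6 = 1.33333 mol × 30.07 g/mol = 40.09 g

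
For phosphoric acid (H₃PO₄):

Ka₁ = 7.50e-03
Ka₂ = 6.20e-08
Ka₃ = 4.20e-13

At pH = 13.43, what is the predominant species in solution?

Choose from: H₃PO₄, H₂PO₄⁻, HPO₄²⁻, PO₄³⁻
PO₄³⁻

pKa1 = 2.12, pKa2 = 7.21, pKa3 = 12.38. Each pKa is the crossover between adjacent species; pH = 13.43 lies in the region where PO₄³⁻ predominates.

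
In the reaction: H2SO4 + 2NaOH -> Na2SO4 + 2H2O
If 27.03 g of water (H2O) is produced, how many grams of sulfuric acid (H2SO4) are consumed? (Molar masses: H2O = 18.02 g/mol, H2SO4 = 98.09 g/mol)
Moles of H2O = 27.03 g ÷ 18.02 g/mol = 1.5 mol
Mole ratio: 1 mol H2SO4 / 2 mol H2O
Moles of H2SO4 = 1.5 × (1/2) = 0.75 mol
Mass of H2SO4 = 0.75 mol × 98.09 g/mol = 73.57 g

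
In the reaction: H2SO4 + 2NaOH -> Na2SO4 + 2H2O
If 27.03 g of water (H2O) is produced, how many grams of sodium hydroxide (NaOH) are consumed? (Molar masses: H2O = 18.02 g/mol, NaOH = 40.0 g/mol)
Moles of H2O = 27.03 g ÷ 18.02 g/mol = 1.5 mol
Mole ratio: 2 mol NaOH / 2 mol H2O
Moles of NaOH = 1.5 × (2/2) = 1.5 mol
Mass of NaOH = 1.5 mol × 40.0 g/mol = 60 g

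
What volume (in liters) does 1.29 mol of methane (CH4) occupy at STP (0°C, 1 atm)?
At STP, 1 mol of gas occupies 22.4 L
Volume = 1.29 mol × 22.4 L/mol = 28.90 L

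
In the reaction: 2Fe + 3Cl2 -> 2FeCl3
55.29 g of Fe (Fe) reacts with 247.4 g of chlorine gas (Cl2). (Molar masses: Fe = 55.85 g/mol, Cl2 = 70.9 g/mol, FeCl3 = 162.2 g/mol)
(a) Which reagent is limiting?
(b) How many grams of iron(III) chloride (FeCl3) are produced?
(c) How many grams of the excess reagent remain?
(a) Fe, (b) 160.6 g, (c) 142.1 g

Moles of Fe = 55.29 g ÷ 55.85 g/mol = 0.989973 mol
Moles of Cl2 = 247.4 g ÷ 70.9 g/mol = 3.48942 mol
Moles ÷ coefficient: Fe: 0.989973/2 = 0.495, Cl2: 3.48942/3 = 1.163
(a) Fe has the smaller value, so Fe is the limiting reagent.
(b) Moles of FeCl3 = 0.989973 mol Fe × (2/2) = 0.989973 mol; mass = 0.989973 mol × 162.2 g/mol = 160.6 g
(c) Cl2 consumed = 0.989973 × (3/2) = 1.48496 mol; remaining = 3.48942 − 1.48496 = 2.00446 mol; mass = 2.00446 mol × 70.9 g/mol = 142.1 g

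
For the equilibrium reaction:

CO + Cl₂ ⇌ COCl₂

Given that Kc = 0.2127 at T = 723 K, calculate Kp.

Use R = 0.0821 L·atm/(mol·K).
K_p = 0.0036

Δn = (moles gaseous products) − (moles gaseous reactants) = -1
T = 723 K; RT = 0.0821 × 723 = 59.3583
Kp = Kc·(RT)^Δn = 0.2127 × (59.3583)^-1 = 0.2127 × 0.0168468 = 0.0036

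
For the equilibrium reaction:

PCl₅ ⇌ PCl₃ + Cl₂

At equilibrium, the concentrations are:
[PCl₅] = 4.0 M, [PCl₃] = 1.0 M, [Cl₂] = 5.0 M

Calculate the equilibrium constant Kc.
K_c = 1.2500

Kc = ([PCl₃] × [Cl₂]) / ([PCl₅])
   = ((1.0)·(5.0)) / ((4.0))
   = 5 / 4 = 1.2500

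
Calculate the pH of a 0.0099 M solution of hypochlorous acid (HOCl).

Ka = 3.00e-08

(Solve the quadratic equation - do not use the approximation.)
pH = 4.76

x² + Ka×x - Ka×C = 0. Using quadratic formula: [H⁺] = 1.7219e-05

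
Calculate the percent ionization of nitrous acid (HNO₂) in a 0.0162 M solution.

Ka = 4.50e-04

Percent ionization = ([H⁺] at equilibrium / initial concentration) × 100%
Percent ionization = 15.3%

Let x = [H⁺]. Ka = x²/(C - x) ⇒ x² + (4.50e-04)x - (4.50e-04)(0.0162) = 0. x = 2.4844e-03. Percent = (2.4844e-03/0.0162) × 100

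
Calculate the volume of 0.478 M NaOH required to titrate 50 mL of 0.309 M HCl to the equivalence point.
V_{base} = 32.3 mL

At equivalence: moles acid = moles base.
moles HCl = 0.309 M × 0.05 L = 0.01545 mol
V_NaOH = 0.01545 mol ÷ 0.478 M = 0.03232 L = 32.3 mL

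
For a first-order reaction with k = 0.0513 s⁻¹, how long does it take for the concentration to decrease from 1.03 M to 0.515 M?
13.51 s

From ln[A] = ln[A]₀ - k·t: t = ln([A]₀/[A])/k = ln(1.03/0.515)/0.0513 = ln(2.0000)/0.0513 = 0.6931/0.0513 = 13.51 s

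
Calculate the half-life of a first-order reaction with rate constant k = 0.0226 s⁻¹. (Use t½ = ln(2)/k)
30.67 s

t½ = ln(2)/k = 0.6931/0.0226 = 30.67 s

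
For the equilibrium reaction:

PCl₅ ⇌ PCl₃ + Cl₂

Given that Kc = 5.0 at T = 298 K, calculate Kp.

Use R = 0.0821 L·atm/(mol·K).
K_p = 122.3290

Δn = (moles gaseous products) − (moles gaseous reactants) = 1
T = 298 K; RT = 0.0821 × 298 = 24.4658
Kp = Kc·(RT)^Δn = 5.0 × (24.4658)^1 = 5.0 × 24.4658 = 122.3290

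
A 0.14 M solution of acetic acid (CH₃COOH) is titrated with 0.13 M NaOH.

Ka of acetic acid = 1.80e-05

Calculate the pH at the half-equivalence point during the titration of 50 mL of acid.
pH = pKa = 4.74

At the half-equivalence point, [HA] = [A⁻], so by Henderson–Hasselbalch pH = pKa + log(1) = pKa.
pKa = −log(1.80e-05) = 4.74.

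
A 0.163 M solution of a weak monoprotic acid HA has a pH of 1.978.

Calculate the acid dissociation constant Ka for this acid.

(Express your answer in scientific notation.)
K_a = 7.26e-04

[H⁺] = 10^(−pH) = 10^(−1.978) = 1.052e-02 M. For HA ⇌ H⁺ + A⁻, Ka = x²/(C − x) = (1.052e-02)²/(0.163 − 1.052e-02) = 7.26e-04.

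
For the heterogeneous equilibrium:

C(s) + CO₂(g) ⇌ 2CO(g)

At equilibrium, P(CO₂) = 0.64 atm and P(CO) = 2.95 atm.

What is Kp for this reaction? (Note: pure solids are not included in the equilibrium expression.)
K_p = 13.598

Solid C is excluded.
Kp = P(CO)²/P(CO₂) = (2.95)²/0.64 = 8.703/0.64 = 13.598.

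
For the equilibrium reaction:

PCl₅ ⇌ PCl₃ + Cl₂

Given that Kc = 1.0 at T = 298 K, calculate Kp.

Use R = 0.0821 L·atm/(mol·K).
K_p = 24.4658

Δn = (moles gaseous products) − (moles gaseous reactants) = 1
T = 298 K; RT = 0.0821 × 298 = 24.4658
Kp = Kc·(RT)^Δn = 1.0 × (24.4658)^1 = 1.0 × 24.4658 = 24.4658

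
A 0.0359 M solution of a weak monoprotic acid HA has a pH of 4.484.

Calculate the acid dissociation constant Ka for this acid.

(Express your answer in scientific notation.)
K_a = 3.00e-08

[H⁺] = 10^(−pH) = 10^(−4.484) = 3.281e-05 M. For HA ⇌ H⁺ + A⁻, Ka = x²/(C − x) = (3.281e-05)²/(0.0359 − 3.281e-05) = 3.00e-08.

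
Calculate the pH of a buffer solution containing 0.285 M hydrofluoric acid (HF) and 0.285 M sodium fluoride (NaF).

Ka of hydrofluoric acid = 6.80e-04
pH = 3.17

pKa = -log(6.80e-04) = 3.17. pH = pKa + log([A⁻]/[HA]) = 3.17 + log(0.285/0.285)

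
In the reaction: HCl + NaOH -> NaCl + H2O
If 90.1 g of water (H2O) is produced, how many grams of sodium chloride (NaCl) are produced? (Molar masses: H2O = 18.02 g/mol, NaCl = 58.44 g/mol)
Moles of H2O = 90.1 g ÷ 18.02 g/mol = 5 mol
Mole ratio: 1 mol NaCl / 1 mol H2O
Moles of NaCl = 5 × (1/1) = 5 mol
Mass of NaCl = 5 mol × 58.44 g/mol = 292.2 g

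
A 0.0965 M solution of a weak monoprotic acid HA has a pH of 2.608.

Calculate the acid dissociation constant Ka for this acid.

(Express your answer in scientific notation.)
K_a = 6.47e-05

[H⁺] = 10^(−pH) = 10^(−2.608) = 2.466e-03 M. For HA ⇌ H⁺ + A⁻, Ka = x²/(C − x) = (2.466e-03)²/(0.0965 − 2.466e-03) = 6.47e-05.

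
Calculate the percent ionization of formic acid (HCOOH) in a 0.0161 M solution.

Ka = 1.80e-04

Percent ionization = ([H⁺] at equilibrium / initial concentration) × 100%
Percent ionization = 10%

Let x = [H⁺]. Ka = x²/(C - x) ⇒ x² + (1.80e-04)x - (1.80e-04)(0.0161) = 0. x = 1.6147e-03. Percent = (1.6147e-03/0.0161) × 100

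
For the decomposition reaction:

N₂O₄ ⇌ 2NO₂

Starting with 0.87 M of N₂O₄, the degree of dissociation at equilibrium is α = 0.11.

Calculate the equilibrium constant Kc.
K_c = 0.0473

x = α·[A]₀ = 0.11 × 0.87 = 0.0957 M dissociated.
At eq: [N₂O₄] = 0.87 − 0.0957 = 0.7743 M; [NO₂] = 2x = 0.1914 M.
Kc = [NO₂]²/[N₂O₄] = (0.1914)²/0.7743 = 0.04731.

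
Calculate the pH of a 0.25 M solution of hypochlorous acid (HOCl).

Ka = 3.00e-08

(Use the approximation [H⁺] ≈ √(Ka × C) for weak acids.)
pH = 4.06

[H⁺] = √(Ka × C) = √(3.00e-08 × 0.25) = 8.6603e-05. pH = -log(8.6603e-05)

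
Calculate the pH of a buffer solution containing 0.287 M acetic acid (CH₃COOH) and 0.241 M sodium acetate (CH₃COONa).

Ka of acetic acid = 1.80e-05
pH = 4.67

pKa = -log(1.80e-05) = 4.74. pH = pKa + log([A⁻]/[HA]) = 4.74 + log(0.241/0.287)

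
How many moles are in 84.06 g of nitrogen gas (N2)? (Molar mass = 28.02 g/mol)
Moles = 84.06 g ÷ 28.02 g/mol = 3 mol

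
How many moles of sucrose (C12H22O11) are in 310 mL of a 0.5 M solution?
Moles = Molarity × Volume (L)
Moles = 0.5 M × 0.31 L = 0.155 mol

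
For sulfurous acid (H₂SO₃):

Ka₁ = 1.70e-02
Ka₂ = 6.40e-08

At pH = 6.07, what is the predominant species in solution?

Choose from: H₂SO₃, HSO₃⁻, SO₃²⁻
HSO₃⁻

pKa1 = 1.77, pKa2 = 7.19. Each pKa is the crossover between adjacent species; pH = 6.07 lies in the region where HSO₃⁻ predominates.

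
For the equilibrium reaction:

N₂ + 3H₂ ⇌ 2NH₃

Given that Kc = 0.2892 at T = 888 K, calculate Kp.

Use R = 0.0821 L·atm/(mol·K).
K_p = 5.44e-05

Δn = (moles gaseous products) − (moles gaseous reactants) = -2
T = 888 K; RT = 0.0821 × 888 = 72.9048
Kp = Kc·(RT)^Δn = 0.2892 × (72.9048)^-2 = 0.2892 × 0.000188143 = 5.44e-05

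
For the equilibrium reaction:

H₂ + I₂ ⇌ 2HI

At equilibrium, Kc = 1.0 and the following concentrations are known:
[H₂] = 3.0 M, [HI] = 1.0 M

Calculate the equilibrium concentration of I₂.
[I₂] = 0.3333 M

Kc = ([HI]^2) / ([H₂] × [I₂]) = 1.0
[I₂]^1 = (product terms)/(Kc · other reactant terms) = 1 / (1.0 · 3) = 0.33333
[I₂] = 0.3333 M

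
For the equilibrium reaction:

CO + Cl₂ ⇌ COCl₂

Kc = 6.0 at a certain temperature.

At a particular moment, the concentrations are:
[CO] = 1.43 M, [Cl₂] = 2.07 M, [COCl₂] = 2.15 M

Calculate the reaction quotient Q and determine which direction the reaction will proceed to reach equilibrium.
Q = 0.726, Q < K, reaction proceeds forward (toward products)

Q = ([COCl₂]) / ([CO] × [Cl₂])
  = ((2.15)) / ((1.43)·(2.07)) = 2.15/2.9601 = 0.7263
Since Q = 0.7263 < Kc = 6.0, the reaction proceeds forward (toward products) to reach equilibrium.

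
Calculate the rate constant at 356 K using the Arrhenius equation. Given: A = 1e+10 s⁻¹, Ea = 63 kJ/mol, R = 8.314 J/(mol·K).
5.70e+00 s⁻¹

k = A·exp(-Ea/(R·T)) = 1e+10·exp(-63000/(8.314·356)) = 1e+10·exp(-21.2853) = 1e+10·5.7003e-10 = 5.70e+00 s⁻¹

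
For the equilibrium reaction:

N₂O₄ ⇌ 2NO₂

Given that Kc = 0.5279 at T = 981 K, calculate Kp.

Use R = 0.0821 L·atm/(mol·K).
K_p = 42.5171

Δn = (moles gaseous products) − (moles gaseous reactants) = 1
T = 981 K; RT = 0.0821 × 981 = 80.5401
Kp = Kc·(RT)^Δn = 0.5279 × (80.5401)^1 = 0.5279 × 80.5401 = 42.5171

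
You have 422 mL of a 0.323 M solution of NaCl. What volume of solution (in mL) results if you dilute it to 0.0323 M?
Using M₁V₁ = M₂V₂:
0.323 × 422 = 0.0323 × V₂
V₂ = (0.323 × 422) / 0.0323 = 4220 mL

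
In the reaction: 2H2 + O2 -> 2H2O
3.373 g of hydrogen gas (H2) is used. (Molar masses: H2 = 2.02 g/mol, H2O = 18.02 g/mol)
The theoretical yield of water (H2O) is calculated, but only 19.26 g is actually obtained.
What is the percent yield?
Moles of H2 = 3.373 g ÷ 2.02 g/mol = 1.6698 mol
Mole ratio: 2 mol H2O / 2 mol H2
Moles of H2O = 1.6698 × (2/2) = 1.6698 mol
Theoretical yield = 1.6698 mol × 18.02 g/mol = 30.09 g
Actual yield = 19.26 g
Percent yield = (19.26 / 30.09) × 100% = 64.0%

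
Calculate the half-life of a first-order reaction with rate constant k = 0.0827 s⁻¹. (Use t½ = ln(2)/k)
8.38 s

t½ = ln(2)/k = 0.6931/0.0827 = 8.38 s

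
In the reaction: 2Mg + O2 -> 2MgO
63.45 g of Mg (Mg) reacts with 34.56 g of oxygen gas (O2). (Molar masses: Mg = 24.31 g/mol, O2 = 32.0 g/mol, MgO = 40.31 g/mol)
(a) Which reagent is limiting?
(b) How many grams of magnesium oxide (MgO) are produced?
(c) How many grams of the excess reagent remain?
(a) O2, (b) 87.07 g, (c) 10.94 g

Moles of Mg = 63.45 g ÷ 24.31 g/mol = 2.61004 mol
Moles of O2 = 34.56 g ÷ 32.0 g/mol = 1.08 mol
Moles ÷ coefficient: Mg: 2.61004/2 = 1.305, O2: 1.08/1 = 1.08
(a) O2 has the smaller value, so O2 is the limiting reagent.
(b) Moles of MgO = 1.08 mol O2 × (2/1) = 2.16 mol; mass = 2.16 mol × 40.31 g/mol = 87.07 g
(c) Mg consumed = 1.08 × (2/1) = 2.16 mol; remaining = 2.61004 − 2.16 = 0.450037 mol; mass = 0.450037 mol × 24.31 g/mol = 10.94 g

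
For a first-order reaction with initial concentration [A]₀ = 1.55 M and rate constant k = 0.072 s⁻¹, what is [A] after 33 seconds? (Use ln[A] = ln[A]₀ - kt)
0.1440 M

ln[A] = ln[A]₀ - k·t = ln(1.55) - (0.072)·(33) = 0.4383 - 2.3760 = -1.9377
[A] = e^(-1.9377) = 0.1440 M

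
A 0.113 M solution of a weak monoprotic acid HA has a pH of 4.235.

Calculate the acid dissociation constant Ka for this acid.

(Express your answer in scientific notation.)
K_a = 3.00e-08

[H⁺] = 10^(−pH) = 10^(−4.235) = 5.821e-05 M. For HA ⇌ H⁺ + A⁻, Ka = x²/(C − x) = (5.821e-05)²/(0.113 − 5.821e-05) = 3.00e-08.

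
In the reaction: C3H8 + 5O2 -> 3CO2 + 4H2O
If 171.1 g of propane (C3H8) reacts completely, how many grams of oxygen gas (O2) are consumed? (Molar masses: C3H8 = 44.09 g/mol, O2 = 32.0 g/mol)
Moles of C3H8 = 171.1 g ÷ 44.09 g/mol = 3.8807 mol
Mole ratio: 5 mol O2 / 1 mol C3H8
Moles of O2 = 3.8807 × (5/1) = 19.4035 mol
Mass of O2 = 19.4035 mol × 32.0 g/mol = 620.9 g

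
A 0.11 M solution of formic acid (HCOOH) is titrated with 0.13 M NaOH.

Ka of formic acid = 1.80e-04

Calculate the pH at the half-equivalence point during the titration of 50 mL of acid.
pH = pKa = 3.74

At the half-equivalence point, [HA] = [A⁻], so by Henderson–Hasselbalch pH = pKa + log(1) = pKa.
pKa = −log(1.80e-04) = 3.74.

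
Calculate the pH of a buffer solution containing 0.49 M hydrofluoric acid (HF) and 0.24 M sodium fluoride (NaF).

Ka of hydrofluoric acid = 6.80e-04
pH = 2.86

pKa = -log(6.80e-04) = 3.17. pH = pKa + log([A⁻]/[HA]) = 3.17 + log(0.24/0.49)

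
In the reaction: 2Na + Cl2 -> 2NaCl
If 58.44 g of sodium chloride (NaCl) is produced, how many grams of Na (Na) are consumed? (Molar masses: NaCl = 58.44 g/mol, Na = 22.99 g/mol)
Moles of NaCl = 58.44 g ÷ 58.44 g/mol = 1 mol
Mole ratio: 2 mol Na / 2 mol NaCl
Moles of Na = 1 × (2/2) = 1 mol
Mass of Na = 1 mol × 22.99 g/mol = 22.99 g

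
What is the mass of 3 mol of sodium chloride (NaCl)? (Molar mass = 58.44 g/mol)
Mass = 3 mol × 58.44 g/mol = 175.3 g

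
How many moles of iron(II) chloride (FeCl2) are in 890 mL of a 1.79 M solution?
Moles = Molarity × Volume (L)
Moles = 1.79 M × 0.89 L = 1.593 mol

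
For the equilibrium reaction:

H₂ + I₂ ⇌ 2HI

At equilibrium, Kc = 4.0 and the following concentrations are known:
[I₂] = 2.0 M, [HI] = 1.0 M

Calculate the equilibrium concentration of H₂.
[H₂] = 0.1250 M

Kc = ([HI]^2) / ([H₂] × [I₂]) = 4.0
[H₂]^1 = (product terms)/(Kc · other reactant terms) = 1 / (4.0 · 2) = 0.125
[H₂] = 0.1250 M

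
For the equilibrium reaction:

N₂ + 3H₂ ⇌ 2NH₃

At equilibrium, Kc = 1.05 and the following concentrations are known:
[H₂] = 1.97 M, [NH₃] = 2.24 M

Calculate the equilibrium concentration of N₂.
[N₂] = 0.6250 M

Kc = ([NH₃]^2) / ([N₂] × [H₂]^3) = 1.05
[N₂]^1 = (product terms)/(Kc · other reactant terms) = 5.0176 / (1.05 · 7.6454) = 0.62504
[N₂] = 0.6250 M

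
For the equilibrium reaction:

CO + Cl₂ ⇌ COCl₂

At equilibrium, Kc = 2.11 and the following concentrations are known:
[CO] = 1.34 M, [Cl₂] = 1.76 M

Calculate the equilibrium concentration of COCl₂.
[COCl₂] = 4.9762 M

Kc = ([COCl₂]) / ([CO] × [Cl₂]) = 2.11
[COCl₂]^1 = Kc · (reactant terms)/(other product terms) = 2.11 · 2.3584 / 1 = 4.9762
[COCl₂] = 4.9762 M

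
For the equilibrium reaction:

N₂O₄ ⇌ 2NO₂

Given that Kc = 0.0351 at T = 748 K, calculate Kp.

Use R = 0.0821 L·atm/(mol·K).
K_p = 2.1555

Δn = (moles gaseous products) − (moles gaseous reactants) = 1
T = 748 K; RT = 0.0821 × 748 = 61.4108
Kp = Kc·(RT)^Δn = 0.0351 × (61.4108)^1 = 0.0351 × 61.4108 = 2.1555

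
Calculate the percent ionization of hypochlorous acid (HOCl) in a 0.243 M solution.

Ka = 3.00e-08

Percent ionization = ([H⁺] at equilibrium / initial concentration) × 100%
Percent ionization = 0.0351%

Let x = [H⁺]. Ka = x²/(C - x) ⇒ x² + (3.00e-08)x - (3.00e-08)(0.243) = 0. x = 8.5366e-05. Percent = (8.5366e-05/0.243) × 100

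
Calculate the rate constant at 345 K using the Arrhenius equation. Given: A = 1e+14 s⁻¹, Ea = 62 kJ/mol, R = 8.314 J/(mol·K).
4.10e+04 s⁻¹

k = A·exp(-Ea/(R·T)) = 1e+14·exp(-62000/(8.314·345)) = 1e+14·exp(-21.6154) = 1e+14·4.0979e-10 = 4.10e+04 s⁻¹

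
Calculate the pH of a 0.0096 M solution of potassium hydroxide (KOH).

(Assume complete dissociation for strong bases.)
pH = 11.98

[OH⁻] = 0.0096 M for strong base. pOH = -log[OH⁻] = 2.02, pH = 14 - pOH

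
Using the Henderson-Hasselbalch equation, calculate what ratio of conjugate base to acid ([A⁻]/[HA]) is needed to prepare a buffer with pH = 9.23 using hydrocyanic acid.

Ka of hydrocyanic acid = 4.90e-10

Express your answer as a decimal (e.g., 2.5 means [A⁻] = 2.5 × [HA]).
[A⁻]/[HA] = 0.832

pKa = −log(4.90e-10) = 9.3098. pH = pKa + log([A⁻]/[HA]). 9.23 = 9.3098 + log(ratio). log(ratio) = 9.23 − 9.3098 = -0.0798. ratio = 10^(-0.0798) = 0.832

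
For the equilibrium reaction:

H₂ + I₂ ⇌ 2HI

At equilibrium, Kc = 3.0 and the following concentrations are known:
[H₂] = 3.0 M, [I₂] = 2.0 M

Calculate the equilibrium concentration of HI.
[HI] = 4.2426 M

Kc = ([HI]^2) / ([H₂] × [I₂]) = 3.0
[HI]^2 = Kc · (reactant terms)/(other product terms) = 3.0 · 6 / 1 = 18
[HI] = (18)^(1/2) = 4.2426 M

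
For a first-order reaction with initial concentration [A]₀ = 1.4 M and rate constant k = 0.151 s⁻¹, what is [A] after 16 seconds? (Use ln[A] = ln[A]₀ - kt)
0.1250 M

ln[A] = ln[A]₀ - k·t = ln(1.4) - (0.151)·(16) = 0.3365 - 2.4160 = -2.0795
[A] = e^(-2.0795) = 0.1250 M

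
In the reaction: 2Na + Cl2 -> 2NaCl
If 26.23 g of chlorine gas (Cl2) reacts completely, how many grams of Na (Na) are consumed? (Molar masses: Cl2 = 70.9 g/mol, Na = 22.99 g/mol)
Moles of Cl2 = 26.23 g ÷ 70.9 g/mol = 0.369958 mol
Mole ratio: 2 mol Na / 1 mol Cl2
Moles of Na = 0.369958 × (2/1) = 0.739915 mol
Mass of Na = 0.739915 mol × 22.99 g/mol = 17.01 g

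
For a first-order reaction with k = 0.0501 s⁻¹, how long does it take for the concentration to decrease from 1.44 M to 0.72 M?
13.84 s

From ln[A] = ln[A]₀ - k·t: t = ln([A]₀/[A])/k = ln(1.44/0.72)/0.0501 = ln(2.0000)/0.0501 = 0.6931/0.0501 = 13.84 s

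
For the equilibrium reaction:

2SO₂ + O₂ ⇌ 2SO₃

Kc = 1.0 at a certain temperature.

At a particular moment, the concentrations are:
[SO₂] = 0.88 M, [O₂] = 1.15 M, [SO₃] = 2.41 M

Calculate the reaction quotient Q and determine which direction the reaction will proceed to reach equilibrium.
Q = 6.522, Q > K, reaction proceeds reverse (toward reactants)

Q = ([SO₃]^2) / ([SO₂]^2 × [O₂])
  = ((2.41)^2) / ((0.88)^2·(1.15)) = 5.8081/0.89056 = 6.522
Since Q = 6.522 > Kc = 1.0, the reaction proceeds reverse (toward reactants) to reach equilibrium.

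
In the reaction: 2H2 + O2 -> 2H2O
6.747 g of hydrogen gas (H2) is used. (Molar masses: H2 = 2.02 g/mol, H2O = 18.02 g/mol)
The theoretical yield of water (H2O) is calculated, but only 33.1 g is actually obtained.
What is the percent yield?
Moles of H2 = 6.747 g ÷ 2.02 g/mol = 3.3401 mol
Mole ratio: 2 mol H2O / 2 mol H2
Moles of H2O = 3.3401 × (2/2) = 3.3401 mol
Theoretical yield = 3.3401 mol × 18.02 g/mol = 60.189 g
Actual yield = 33.1 g
Percent yield = (33.1 / 60.189) × 100% = 55.0%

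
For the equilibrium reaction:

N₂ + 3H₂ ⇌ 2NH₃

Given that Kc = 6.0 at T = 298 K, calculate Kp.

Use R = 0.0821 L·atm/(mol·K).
K_p = 0.0100

Δn = (moles gaseous products) − (moles gaseous reactants) = -2
T = 298 K; RT = 0.0821 × 298 = 24.4658
Kp = Kc·(RT)^Δn = 6.0 × (24.4658)^-2 = 6.0 × 0.00167063 = 0.0100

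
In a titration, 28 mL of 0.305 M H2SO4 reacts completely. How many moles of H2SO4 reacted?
Moles = Molarity × Volume (L)
Moles = 0.305 M × 0.028 L = 0.00854 mol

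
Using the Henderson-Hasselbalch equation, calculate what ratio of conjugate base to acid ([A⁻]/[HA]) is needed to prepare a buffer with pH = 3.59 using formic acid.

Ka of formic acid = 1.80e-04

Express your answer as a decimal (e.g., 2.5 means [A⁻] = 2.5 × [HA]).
[A⁻]/[HA] = 0.700

pKa = −log(1.80e-04) = 3.7447. pH = pKa + log([A⁻]/[HA]). 3.59 = 3.7447 + log(ratio). log(ratio) = 3.59 − 3.7447 = -0.1547. ratio = 10^(-0.1547) = 0.700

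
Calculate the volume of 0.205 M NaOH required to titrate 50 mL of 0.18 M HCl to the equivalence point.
V_{base} = 43.9 mL

At equivalence: moles acid = moles base.
moles HCl = 0.18 M × 0.05 L = 0.009 mol
V_NaOH = 0.009 mol ÷ 0.205 M = 0.0439 L = 43.9 mL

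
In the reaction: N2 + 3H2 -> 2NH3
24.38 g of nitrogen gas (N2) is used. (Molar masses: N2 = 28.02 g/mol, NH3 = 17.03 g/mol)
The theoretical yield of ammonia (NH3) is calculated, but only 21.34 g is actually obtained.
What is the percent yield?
Moles of N2 = 24.38 g ÷ 28.02 g/mol = 0.870093 mol
Mole ratio: 2 mol NH3 / 1 mol N2
Moles of NH3 = 0.870093 × (2/1) = 1.74019 mol
Theoretical yield = 1.74019 mol × 17.03 g/mol = 29.635 g
Actual yield = 21.34 g
Percent yield = (21.34 / 29.635) × 100% = 72.0%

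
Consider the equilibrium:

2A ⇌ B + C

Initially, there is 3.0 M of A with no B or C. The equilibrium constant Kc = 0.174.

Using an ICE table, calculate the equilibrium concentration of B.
[B] = 0.682 M

ICE: [A] = 3.0 − 2x, [B] = [C] = x.
Kc = x²/(3.0 − 2x)² = 0.174 ⇒ √Kc = x/(3.0 − 2x).
x = √0.174·3.0/(1 + 2√0.174) = 0.41713·3.0/1.8343 = 0.68223.
[B] = x = 0.682 M.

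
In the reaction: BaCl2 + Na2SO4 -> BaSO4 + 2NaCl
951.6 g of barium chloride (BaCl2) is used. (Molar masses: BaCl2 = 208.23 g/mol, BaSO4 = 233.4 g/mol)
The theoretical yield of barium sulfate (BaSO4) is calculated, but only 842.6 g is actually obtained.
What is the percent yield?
Moles of BaCl2 = 951.6 g ÷ 208.23 g/mol = 4.56995 mol
Mole ratio: 1 mol BaSO4 / 1 mol BaCl2
Moles of BaSO4 = 4.56995 × (1/1) = 4.56995 mol
Theoretical yield = 4.56995 mol × 233.4 g/mol = 1066.6 g
Actual yield = 842.6 g
Percent yield = (842.6 / 1066.6) × 100% = 79.0%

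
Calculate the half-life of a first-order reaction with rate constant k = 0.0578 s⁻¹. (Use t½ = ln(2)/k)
11.99 s

t½ = ln(2)/k = 0.6931/0.0578 = 11.99 s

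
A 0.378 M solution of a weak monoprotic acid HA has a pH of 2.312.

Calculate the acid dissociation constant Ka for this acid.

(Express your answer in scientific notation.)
K_a = 6.37e-05

[H⁺] = 10^(−pH) = 10^(−2.312) = 4.875e-03 M. For HA ⇌ H⁺ + A⁻, Ka = x²/(C − x) = (4.875e-03)²/(0.378 − 4.875e-03) = 6.37e-05.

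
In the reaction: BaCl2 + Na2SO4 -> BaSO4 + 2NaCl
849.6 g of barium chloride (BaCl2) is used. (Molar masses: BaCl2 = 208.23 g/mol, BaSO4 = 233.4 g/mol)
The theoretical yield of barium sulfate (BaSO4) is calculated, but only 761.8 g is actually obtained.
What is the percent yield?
Moles of BaCl2 = 849.6 g ÷ 208.23 g/mol = 4.0801 mol
Mole ratio: 1 mol BaSO4 / 1 mol BaCl2
Moles of BaSO4 = 4.0801 × (1/1) = 4.0801 mol
Theoretical yield = 4.0801 mol × 233.4 g/mol = 952.3 g
Actual yield = 761.8 g
Percent yield = (761.8 / 952.3) × 100% = 80.0%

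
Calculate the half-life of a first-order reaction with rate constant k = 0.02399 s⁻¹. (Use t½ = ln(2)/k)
28.89 s

t½ = ln(2)/k = 0.6931/0.02399 = 28.89 s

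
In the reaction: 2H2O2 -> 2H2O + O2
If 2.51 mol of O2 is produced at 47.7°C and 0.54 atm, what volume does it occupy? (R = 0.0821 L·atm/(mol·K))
T = 47.7°C + 273.15 = 320.85 K
V = nRT/P = (2.51 × 0.0821 × 320.85) / 0.54
V = 122.44 L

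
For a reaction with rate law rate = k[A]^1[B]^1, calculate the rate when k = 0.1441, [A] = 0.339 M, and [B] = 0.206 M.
0.01006 M/s

rate = k·[A]^1·[B]^1 = 0.1441·(0.339)^1·(0.206)^1 = 0.1441·0.339·0.206 = 0.01006 M/s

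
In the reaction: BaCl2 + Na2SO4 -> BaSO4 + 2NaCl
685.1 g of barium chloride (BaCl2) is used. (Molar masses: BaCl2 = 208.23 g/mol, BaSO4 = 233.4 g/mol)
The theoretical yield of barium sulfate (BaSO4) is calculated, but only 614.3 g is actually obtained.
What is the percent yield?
Moles of BaCl2 = 685.1 g ÷ 208.23 g/mol = 3.29011 mol
Mole ratio: 1 mol BaSO4 / 1 mol BaCl2
Moles of BaSO4 = 3.29011 × (1/1) = 3.29011 mol
Theoretical yield = 3.29011 mol × 233.4 g/mol = 767.91 g
Actual yield = 614.3 g
Percent yield = (614.3 / 767.91) × 100% = 80.0%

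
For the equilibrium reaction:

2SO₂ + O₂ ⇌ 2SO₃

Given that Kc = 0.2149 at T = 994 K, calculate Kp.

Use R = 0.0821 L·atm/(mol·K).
K_p = 0.0026

Δn = (moles gaseous products) − (moles gaseous reactants) = -1
T = 994 K; RT = 0.0821 × 994 = 81.6074
Kp = Kc·(RT)^Δn = 0.2149 × (81.6074)^-1 = 0.2149 × 0.0122538 = 0.0026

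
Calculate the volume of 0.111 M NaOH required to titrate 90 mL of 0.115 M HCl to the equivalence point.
V_{base} = 93.2 mL

At equivalence: moles acid = moles base.
moles HCl = 0.115 M × 0.09 L = 0.01035 mol
V_NaOH = 0.01035 mol ÷ 0.111 M = 0.09324 L = 93.2 mL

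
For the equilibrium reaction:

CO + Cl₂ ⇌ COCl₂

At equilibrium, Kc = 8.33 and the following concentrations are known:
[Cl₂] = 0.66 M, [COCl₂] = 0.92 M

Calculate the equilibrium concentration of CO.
[CO] = 0.1673 M

Kc = ([COCl₂]) / ([CO] × [Cl₂]) = 8.33
[CO]^1 = (product terms)/(Kc · other reactant terms) = 0.92 / (8.33 · 0.66) = 0.16734
[CO] = 0.1673 M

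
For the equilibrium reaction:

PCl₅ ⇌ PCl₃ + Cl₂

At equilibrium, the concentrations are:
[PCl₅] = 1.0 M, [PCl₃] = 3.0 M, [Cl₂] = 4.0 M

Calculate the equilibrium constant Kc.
K_c = 12.0000

Kc = ([PCl₃] × [Cl₂]) / ([PCl₅])
   = ((3.0)·(4.0)) / ((1.0))
   = 12 / 1 = 12.0000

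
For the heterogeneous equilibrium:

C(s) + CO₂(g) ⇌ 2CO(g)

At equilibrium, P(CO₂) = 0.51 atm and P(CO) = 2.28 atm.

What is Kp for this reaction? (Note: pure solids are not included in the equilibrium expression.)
K_p = 10.193

Solid C is excluded.
Kp = P(CO)²/P(CO₂) = (2.28)²/0.51 = 5.198/0.51 = 10.193.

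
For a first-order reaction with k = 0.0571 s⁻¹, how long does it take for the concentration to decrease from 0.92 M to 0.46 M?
12.14 s

From ln[A] = ln[A]₀ - k·t: t = ln([A]₀/[A])/k = ln(0.92/0.46)/0.0571 = ln(2.0000)/0.0571 = 0.6931/0.0571 = 12.14 s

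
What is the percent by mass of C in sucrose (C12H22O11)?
Mass of C in formula = 12.01 × 12 = 144.12 g/mol
Molar mass = 342.3 g/mol
% C = (144.12/342.3) × 100% = 42.10%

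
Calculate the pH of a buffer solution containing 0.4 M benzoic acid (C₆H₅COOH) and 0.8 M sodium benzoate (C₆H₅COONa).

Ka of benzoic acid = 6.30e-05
pH = 4.50

pKa = -log(6.30e-05) = 4.20. pH = pKa + log([A⁻]/[HA]) = 4.20 + log(0.8/0.4)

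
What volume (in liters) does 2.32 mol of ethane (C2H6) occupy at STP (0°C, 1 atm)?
At STP, 1 mol of gas occupies 22.4 L
Volume = 2.32 mol × 22.4 L/mol = 51.97 L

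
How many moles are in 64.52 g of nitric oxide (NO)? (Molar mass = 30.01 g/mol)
Moles = 64.52 g ÷ 30.01 g/mol = 2.15 mol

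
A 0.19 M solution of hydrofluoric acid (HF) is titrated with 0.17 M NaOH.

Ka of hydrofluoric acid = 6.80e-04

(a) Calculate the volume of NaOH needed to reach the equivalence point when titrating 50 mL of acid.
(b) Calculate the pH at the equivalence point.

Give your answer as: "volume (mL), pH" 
V = 55.9 mL, pH = 8.06

(a) At equivalence: moles acid = moles base.
moles acid = 0.19 × 0.05 = 0.0095 mol; V_NaOH = 0.0095/0.17 = 0.05588 L = 55.9 mL.
(b) At equivalence, all acid → conjugate base A⁻ at [A⁻] = 0.0095/0.1059 = 0.08972 M.
Kb = Kw/Ka = 1.0e-14/6.80e-04 = 1.471e-11; [OH⁻] = √(Kb·[A⁻]) = 1.149e-06; pOH = 5.94; pH = 14 − pOH = 8.06.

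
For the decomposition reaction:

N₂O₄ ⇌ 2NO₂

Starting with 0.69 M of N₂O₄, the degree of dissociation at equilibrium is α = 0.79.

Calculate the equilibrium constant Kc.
K_c = 8.2025

x = α·[A]₀ = 0.79 × 0.69 = 0.5451 M dissociated.
At eq: [N₂O₄] = 0.69 − 0.5451 = 0.1449 M; [NO₂] = 2x = 1.09 M.
Kc = [NO₂]²/[N₂O₄] = (1.09)²/0.1449 = 8.202.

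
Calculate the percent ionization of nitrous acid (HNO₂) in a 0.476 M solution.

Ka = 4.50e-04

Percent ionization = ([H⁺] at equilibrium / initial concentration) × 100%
Percent ionization = 3.03%

Let x = [H⁺]. Ka = x²/(C - x) ⇒ x² + (4.50e-04)x - (4.50e-04)(0.476) = 0. x = 1.4412e-02. Percent = (1.4412e-02/0.476) × 100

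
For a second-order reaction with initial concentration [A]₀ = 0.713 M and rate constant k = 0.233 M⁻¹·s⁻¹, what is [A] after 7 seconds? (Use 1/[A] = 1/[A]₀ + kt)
0.3296 M

1/[A] = 1/[A]₀ + k·t = 1/0.713 + (0.233)·(7) = 1.4025 + 1.6310 = 3.0335
[A] = 1/3.0335 = 0.3296 M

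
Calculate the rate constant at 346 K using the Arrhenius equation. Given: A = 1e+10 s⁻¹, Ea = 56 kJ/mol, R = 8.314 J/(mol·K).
3.51e+01 s⁻¹

k = A·exp(-Ea/(R·T)) = 1e+10·exp(-56000/(8.314·346)) = 1e+10·exp(-19.4671) = 1e+10·3.5118e-09 = 3.51e+01 s⁻¹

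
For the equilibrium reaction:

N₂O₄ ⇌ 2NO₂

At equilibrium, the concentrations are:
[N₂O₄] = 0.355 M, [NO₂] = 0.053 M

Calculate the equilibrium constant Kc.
K_c = 7.91e-03

Kc = ([NO₂]^2) / ([N₂O₄])
   = ((0.053)^2) / ((0.355))
   = 0.002809 / 0.355 = 7.91e-03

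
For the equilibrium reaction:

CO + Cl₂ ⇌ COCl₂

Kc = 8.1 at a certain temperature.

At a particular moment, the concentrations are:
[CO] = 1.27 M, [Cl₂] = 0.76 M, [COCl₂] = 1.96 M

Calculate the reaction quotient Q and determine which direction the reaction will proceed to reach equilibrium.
Q = 2.031, Q < K, reaction proceeds forward (toward products)

Q = ([COCl₂]) / ([CO] × [Cl₂])
  = ((1.96)) / ((1.27)·(0.76)) = 1.96/0.9652 = 2.031
Since Q = 2.031 < Kc = 8.1, the reaction proceeds forward (toward products) to reach equilibrium.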